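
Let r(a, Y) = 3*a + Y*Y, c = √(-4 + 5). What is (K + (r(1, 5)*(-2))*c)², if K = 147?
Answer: 8281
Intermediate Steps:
c = 1 (c = √1 = 1)
r(a, Y) = Y² + 3*a (r(a, Y) = 3*a + Y² = Y² + 3*a)
(K + (r(1, 5)*(-2))*c)² = (147 + ((5² + 3*1)*(-2))*1)² = (147 + ((25 + 3)*(-2))*1)² = (147 + (28*(-2))*1)² = (147 - 56*1)² = (147 - 56)² = 91² = 8281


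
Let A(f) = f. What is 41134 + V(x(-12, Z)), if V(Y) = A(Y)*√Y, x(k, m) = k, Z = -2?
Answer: 41134 - 24*I*√3 ≈ 41134.0 - 41.569*I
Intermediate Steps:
V(Y) = Y^(3/2) (V(Y) = Y*√Y = Y^(3/2))
41134 + V(x(-12, Z)) = 41134 + (-12)^(3/2) = 41134 - 24*I*√3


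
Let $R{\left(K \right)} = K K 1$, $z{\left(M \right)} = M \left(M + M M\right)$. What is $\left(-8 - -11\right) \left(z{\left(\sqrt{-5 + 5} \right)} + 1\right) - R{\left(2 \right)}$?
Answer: $-1$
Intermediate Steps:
$z{\left(M \right)} = M \left(M + M^{2}\right)$
$R{\left(K \right)} = K^{2}$ ($R{\left(K \right)} = K^{2} \cdot 1 = K^{2}$)
$\left(-8 - -11\right) \left(z{\left(\sqrt{-5 + 5} \right)} + 1\right) - R{\left(2 \right)} = \left(-8 - -11\right) \left(\left(\sqrt{-5 + 5}\right)^{2} \left(1 + \sqrt{-5 + 5}\right) + 1\right) - 2^{2} = \left(-8 + 11\right) \left(\left(\sqrt{0}\right)^{2} \left(1 + \sqrt{0}\right) + 1\right) - 4 = 3 \left(0^{2} \left(1 + 0\right) + 1\right) - 4 = 3 \left(0 \cdot 1 + 1\right) - 4 = 3 \left(0 + 1\right) - 4 = 3 \cdot 1 - 4 = 3 - 4 = -1$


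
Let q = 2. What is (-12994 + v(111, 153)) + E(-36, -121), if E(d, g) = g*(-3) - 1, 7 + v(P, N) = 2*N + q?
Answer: -12331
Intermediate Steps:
v(P, N) = -5 + 2*N (v(P, N) = -7 + (2*N + 2) = -7 + (2 + 2*N) = -5 + 2*N)
E(d, g) = -1 - 3*g (E(d, g) = -3*g - 1 = -1 - 3*g)
(-12994 + v(111, 153)) + E(-36, -121) = (-12994 + (-5 + 2*153)) + (-1 - 3*(-121)) = (-12994 + (-5 + 306)) + (-1 + 363) = (-12994 + 301) + 362 = -12693 + 362 = -12331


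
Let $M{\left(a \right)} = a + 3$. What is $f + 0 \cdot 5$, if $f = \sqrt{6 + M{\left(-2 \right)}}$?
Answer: $\sqrt{7} \approx 2.6458$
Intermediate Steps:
$M{\left(a \right)} = 3 + a$
$f = \sqrt{7}$ ($f = \sqrt{6 + \left(3 - 2\right)} = \sqrt{6 + 1} = \sqrt{7} \approx 2.6458$)
$f + 0 \cdot 5 = \sqrt{7} + 0 \cdot 5 = \sqrt{7} + 0 = \sqrt{7}$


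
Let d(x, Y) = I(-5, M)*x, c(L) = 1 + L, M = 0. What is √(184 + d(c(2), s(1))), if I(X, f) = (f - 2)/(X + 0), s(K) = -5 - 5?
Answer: √4630/5 ≈ 13.609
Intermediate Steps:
s(K) = -10
I(X, f) = (-2 + f)/X
d(x, Y) = 2*x/5 (d(x, Y) = ((-2 + 0)/(-5))*x = (-⅕*(-2))*x = 2*x/5)
√(184 + d(c(2), s(1))) = √(184 + 2*(1 + 2)/5) = √(184 + (⅖)*3) = √(184 + 6/5) = √(926/5) = √4630/5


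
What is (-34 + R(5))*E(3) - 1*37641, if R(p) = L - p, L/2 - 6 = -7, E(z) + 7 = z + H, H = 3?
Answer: -37600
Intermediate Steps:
E(z) = -4 + z (E(z) = -7 + (z + 3) = -7 + (3 + z) = -4 + z)
L = -2 (L = 12 + 2*(-7) = 12 - 14 = -2)
R(p) = -2 - p
(-34 + R(5))*E(3) - 1*37641 = (-34 + (-2 - 1*5))*(-4 + 3) - 1*37641 = (-34 + (-2 - 5))*(-1) - 37641 = (-34 - 7)*(-1) - 37641 = -41*(-1) - 37641 = 41 - 37641 = -37600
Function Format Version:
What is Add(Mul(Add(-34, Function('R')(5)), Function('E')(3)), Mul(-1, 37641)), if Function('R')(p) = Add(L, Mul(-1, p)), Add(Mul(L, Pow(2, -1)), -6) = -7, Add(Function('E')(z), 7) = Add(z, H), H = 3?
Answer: -37600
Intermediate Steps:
Function('E')(z) = Add(-4, z) (Function('E')(z) = Add(-7, Add(z, 3)) = Add(-7, Add(3, z)) = Add(-4, z))
L = -2 (L = Add(12, Mul(2, -7)) = Add(12, -14) = -2)
Function('R')(p) = Add(-2, Mul(-1, p))
Add(Mul(Add(-34, Function('R')(5)), Function('E')(3)), Mul(-1, 37641)) = Add(Mul(Add(-34, Add(-2, Mul(-1, 5))), Add(-4, 3)), Mul(-1, 37641)) = Add(Mul(Add(-34, Add(-2, -5)), -1), -37641) = Add(Mul(Add(-34, -7), -1), -37641) = Add(Mul(-41, -1), -37641) = Add(41, -37641) = -37600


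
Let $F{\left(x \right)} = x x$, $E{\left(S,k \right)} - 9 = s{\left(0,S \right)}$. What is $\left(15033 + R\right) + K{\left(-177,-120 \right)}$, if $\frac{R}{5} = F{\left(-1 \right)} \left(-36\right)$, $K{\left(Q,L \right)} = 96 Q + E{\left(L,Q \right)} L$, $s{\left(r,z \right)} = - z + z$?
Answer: $-3219$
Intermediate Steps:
$s{\left(r,z \right)} = 0$
$E{\left(S,k \right)} = 9$ ($E{\left(S,k \right)} = 9 + 0 = 9$)
$F{\left(x \right)} = x^{2}$
$K{\left(Q,L \right)} = 9 L + 96 Q$ ($K{\left(Q,L \right)} = 96 Q + 9 L = 9 L + 96 Q$)
$R = -180$ ($R = 5 \left(-1\right)^{2} \left(-36\right) = 5 \cdot 1 \left(-36\right) = 5 \left(-36\right) = -180$)
$\left(15033 + R\right) + K{\left(-177,-120 \right)} = \left(15033 - 180\right) + \left(9 \left(-120\right) + 96 \left(-177\right)\right) = 14853 - 18072 = -3219$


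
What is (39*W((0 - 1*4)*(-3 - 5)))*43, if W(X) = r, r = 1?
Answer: 1677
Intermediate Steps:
W(X) = 1
(39*W((0 - 1*4)*(-3 - 5)))*43 = (39*1)*43 = 39*43 = 1677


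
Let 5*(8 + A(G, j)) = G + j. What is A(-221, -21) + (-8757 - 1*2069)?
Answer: -54412/5 ≈ -10882.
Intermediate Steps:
A(G, j) = -8 + G/5 + j/5 (A(G, j) = -8 + (G + j)/5 = -8 + (G/5 + j/5) = -8 + G/5 + j/5)
A(-221, -21) + (-8757 - 1*2069) = (-8 + (⅕)*(-221) + (⅕)*(-21)) + (-8757 - 1*2069) = (-8 - 221/5 - 21/5) + (-8757 - 2069) = -282/5 - 10826 = -54412/5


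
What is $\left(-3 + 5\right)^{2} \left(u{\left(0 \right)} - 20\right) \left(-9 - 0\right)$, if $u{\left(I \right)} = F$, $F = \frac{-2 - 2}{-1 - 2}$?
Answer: $672$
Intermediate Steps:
$F = \frac{4}{3}$ ($F = - \frac{4}{-3} = \left(-4\right) \left(- \frac{1}{3}\right) = \frac{4}{3} \approx 1.3333$)
$u{\left(I \right)} = \frac{4}{3}$
$\left(-3 + 5\right)^{2} \left(u{\left(0 \right)} - 20\right) \left(-9 - 0\right) = \left(-3 + 5\right)^{2} \left(\frac{4}{3} - 20\right) \left(-9 - 0\right) = 2^{2} \left(\frac{4}{3} - 20\right) \left(-9 + 0\right) = 4 \left(\left(- \frac{56}{3}\right) \left(-9\right)\right) = 4 \cdot 168 = 672$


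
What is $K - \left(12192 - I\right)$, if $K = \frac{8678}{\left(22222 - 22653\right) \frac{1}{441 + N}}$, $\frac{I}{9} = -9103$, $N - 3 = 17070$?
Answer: $- \frac{192551781}{431} \approx -4.4676 \cdot 10^{5}$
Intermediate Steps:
$N = 17073$ ($N = 3 + 17070 = 17073$)
$I = -81927$ ($I = 9 \left(-9103\right) = -81927$)
$K = - \frac{151986492}{431}$ ($K = \frac{8678}{\left(22222 - 22653\right) \frac{1}{441 + 17073}} = \frac{8678}{\left(-431\right) \frac{1}{17514}} = \frac{8678}{- \frac{431}{17514}} = 8678 \left(- \frac{17514}{431}\right) = - \frac{151986492}{431} \approx -3.5264 \cdot 10^{5}$)
$K - \left(12192 - I\right) = - \frac{151986492}{431} - \left(12192 - -81927\right) = - \frac{151986492}{431} - \left(12192 + 81927\right) = - \frac{151986492}{431} - 94119 = - \frac{192551781}{431}$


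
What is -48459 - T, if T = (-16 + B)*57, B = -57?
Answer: -44298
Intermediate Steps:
T = -4161 (T = (-16 - 57)*57 = -73*57 = -4161)
-48459 - T = -48459 - 1*(-4161) = -48459 + 4161 = -44298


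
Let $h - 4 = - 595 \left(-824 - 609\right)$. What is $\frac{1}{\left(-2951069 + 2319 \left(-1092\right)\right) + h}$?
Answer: $- \frac{1}{4630778} \approx -2.1595 \cdot 10^{-7}$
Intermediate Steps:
$h = 852639$ ($h = 4 - 595 \left(-824 - 609\right) = 4 - -852635 = 4 + 852635 = 852639$)
$\frac{1}{\left(-2951069 + 2319 \left(-1092\right)\right) + h} = \frac{1}{\left(-2951069 + 2319 \left(-1092\right)\right) + 852639} = \frac{1}{\left(-2951069 - 2532348\right) + 852639} = \frac{1}{-5483417 + 852639} = \frac{1}{-4630778} = - \frac{1}{4630778}$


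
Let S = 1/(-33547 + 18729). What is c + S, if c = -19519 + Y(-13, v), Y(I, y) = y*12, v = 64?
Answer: -277852319/14818 ≈ -18751.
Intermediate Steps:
Y(I, y) = 12*y
c = -18751 (c = -19519 + 12*64 = -19519 + 768 = -18751)
S = -1/14818 (S = 1/(-14818) = -1/14818 ≈ -6.7485e-5)
c + S = -18751 - 1/14818 = -277852319/14818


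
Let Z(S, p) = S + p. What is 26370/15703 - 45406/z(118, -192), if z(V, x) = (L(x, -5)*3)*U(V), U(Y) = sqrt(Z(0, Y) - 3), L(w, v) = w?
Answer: 26370/15703 + 22703*sqrt(115)/33120 ≈ 9.0302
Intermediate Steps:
U(Y) = sqrt(-3 + Y) (U(Y) = sqrt((0 + Y) - 3) = sqrt(Y - 3) = sqrt(-3 + Y))
z(V, x) = 3*x*sqrt(-3 + V) (z(V, x) = (x*3)*sqrt(-3 + V) = (3*x)*sqrt(-3 + V) = 3*x*sqrt(-3 + V))
26370/15703 - 45406/z(118, -192) = 26370/15703 - 45406*(-1/(576*sqrt(-3 + 118))) = 26370*(1/15703) - 45406*(-sqrt(115)/66240) = 26370/15703 - 45406*(-sqrt(115)/66240) = 26370/15703 - (-22703)*sqrt(115)/33120 = 26370/15703 + 22703*sqrt(115)/33120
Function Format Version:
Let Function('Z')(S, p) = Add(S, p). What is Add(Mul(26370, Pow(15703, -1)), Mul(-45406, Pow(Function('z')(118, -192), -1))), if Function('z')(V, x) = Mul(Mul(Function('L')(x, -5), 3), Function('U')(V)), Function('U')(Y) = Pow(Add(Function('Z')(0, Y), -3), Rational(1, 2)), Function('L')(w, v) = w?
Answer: Add(Rational(26370, 15703), Mul(Rational(22703, 33120), Pow(115, Rational(1, 2)))) ≈ 9.0302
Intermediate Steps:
Function('U')(Y) = Pow(Add(-3, Y), Rational(1, 2)) (Function('U')(Y) = Pow(Add(Add(0, Y), -3), Rational(1, 2)) = Pow(Add(Y, -3), Rational(1, 2)) = Pow(Add(-3, Y), Rational(1, 2)))
Function('z')(V, x) = Mul(3, x, Pow(Add(-3, V), Rational(1, 2))) (Function('z')(V, x) = Mul(Mul(x, 3), Pow(Add(-3, V), Rational(1, 2))) = Mul(Mul(3, x), Pow(Add(-3, V), Rational(1, 2))) = Mul(3, x, Pow(Add(-3, V), Rational(1, 2))))
Add(Mul(26370, Pow(15703, -1)), Mul(-45406, Pow(Function('z')(118, -192), -1))) = Add(Mul(26370, Pow(15703, -1)), Mul(-45406, Pow(Mul(3, -192, Pow(Add(-3, 118), Rational(1, 2))), -1))) = Add(Mul(26370, Rational(1, 15703)), Mul(-45406, Pow(Mul(3, -192, Pow(115, Rational(1, 2))), -1))) = Add(Rational(26370, 15703), Mul(-45406, Pow(Mul(-576, Pow(115, Rational(1, 2))), -1))) = Add(Rational(26370, 15703), Mul(-45406, Mul(Rational(-1, 66240), Pow(115, Rational(1, 2))))) = Add(Rational(26370, 15703), Mul(Rational(22703, 33120), Pow(115, Rational(1, 2))))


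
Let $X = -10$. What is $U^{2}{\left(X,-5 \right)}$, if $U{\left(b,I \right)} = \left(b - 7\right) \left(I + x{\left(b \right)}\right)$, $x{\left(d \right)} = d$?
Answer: $65025$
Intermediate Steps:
$U{\left(b,I \right)} = \left(-7 + b\right) \left(I + b\right)$ ($U{\left(b,I \right)} = \left(b - 7\right) \left(I + b\right) = \left(-7 + b\right) \left(I + b\right)$)
$U^{2}{\left(X,-5 \right)} = \left(\left(-10\right)^{2} - -35 - -70 - -50\right)^{2} = \left(100 + 35 + 70 + 50\right)^{2} = 255^{2} = 65025$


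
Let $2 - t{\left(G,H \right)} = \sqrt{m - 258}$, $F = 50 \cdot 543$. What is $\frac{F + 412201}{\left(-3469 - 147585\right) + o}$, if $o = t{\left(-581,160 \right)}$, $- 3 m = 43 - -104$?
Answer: $- \frac{66364847252}{22816707011} + \frac{439351 i \sqrt{307}}{22816707011} \approx -2.9086 + 0.00033739 i$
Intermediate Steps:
$m = -49$ ($m = - \frac{43 - -104}{3} = - \frac{43 + 104}{3} = \left(- \frac{1}{3}\right) 147 = -49$)
$F = 27150$
$t{\left(G,H \right)} = 2 - i \sqrt{307}$ ($t{\left(G,H \right)} = 2 - \sqrt{-49 - 258} = 2 - \sqrt{-307} = 2 - i \sqrt{307}$)
$o = 2 - i \sqrt{307} \approx 2.0 - 17.521 i$
$\frac{F + 412201}{\left(-3469 - 147585\right) + o} = \frac{27150 + 412201}{\left(-3469 - 147585\right) + \left(2 - i \sqrt{307}\right)} = \frac{439351}{\left(-3469 - 147585\right) + \left(2 - i \sqrt{307}\right)} = \frac{439351}{-151054 + \left(2 - i \sqrt{307}\right)} = \frac{439351}{-151052 - i \sqrt{307}}$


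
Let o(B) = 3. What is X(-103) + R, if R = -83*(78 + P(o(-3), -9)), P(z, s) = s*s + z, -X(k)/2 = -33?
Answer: -13380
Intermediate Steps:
X(k) = 66 (X(k) = -2*(-33) = 66)
P(z, s) = z + s² (P(z, s) = s² + z = z + s²)
R = -13446 (R = -83*(78 + (3 + (-9)²)) = -83*(78 + (3 + 81)) = -83*(78 + 84) = -83*162 = -13446)
X(-103) + R = 66 - 13446 = -13380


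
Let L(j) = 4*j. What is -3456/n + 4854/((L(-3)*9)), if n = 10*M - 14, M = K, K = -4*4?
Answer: -13093/522 ≈ -25.082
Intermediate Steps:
K = -16
M = -16
n = -174 (n = 10*(-16) - 14 = -160 - 14 = -174)
-3456/n + 4854/((L(-3)*9)) = -3456/(-174) + 4854/(((4*(-3))*9)) = -3456*(-1/174) + 4854/((-12*9)) = 576/29 + 4854/(-108) = 576/29 + 4854*(-1/108) = 576/29 - 809/18 = -13093/522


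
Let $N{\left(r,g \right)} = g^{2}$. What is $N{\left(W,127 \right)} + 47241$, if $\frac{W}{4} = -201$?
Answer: $63370$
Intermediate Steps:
$W = -804$ ($W = 4 \left(-201\right) = -804$)
$N{\left(W,127 \right)} + 47241 = 127^{2} + 47241 = 16129 + 47241 = 63370$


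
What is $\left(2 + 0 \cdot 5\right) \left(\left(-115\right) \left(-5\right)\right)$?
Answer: $1150$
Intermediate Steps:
$\left(2 + 0 \cdot 5\right) \left(\left(-115\right) \left(-5\right)\right) = \left(2 + 0\right) 575 = 2 \cdot 575 = 1150$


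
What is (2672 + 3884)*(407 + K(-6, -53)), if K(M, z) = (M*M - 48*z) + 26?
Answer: 19753228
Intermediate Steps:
K(M, z) = 26 + M² - 48*z (K(M, z) = (M² - 48*z) + 26 = 26 + M² - 48*z)
(2672 + 3884)*(407 + K(-6, -53)) = (2672 + 3884)*(407 + (26 + (-6)² - 48*(-53))) = 6556*(407 + (26 + 36 + 2544)) = 6556*(407 + 2606) = 6556*3013 = 19753228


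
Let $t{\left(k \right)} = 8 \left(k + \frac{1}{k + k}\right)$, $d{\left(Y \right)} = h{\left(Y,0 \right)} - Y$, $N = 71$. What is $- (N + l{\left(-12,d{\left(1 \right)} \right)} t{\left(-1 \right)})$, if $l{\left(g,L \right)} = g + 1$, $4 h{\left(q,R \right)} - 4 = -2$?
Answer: $-203$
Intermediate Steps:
$h{\left(q,R \right)} = \frac{1}{2}$ ($h{\left(q,R \right)} = 1 + \frac{1}{4} \left(-2\right) = 1 - \frac{1}{2} = \frac{1}{2}$)
$d{\left(Y \right)} = \frac{1}{2} - Y$
$t{\left(k \right)} = \frac{4}{k} + 8 k$ ($t{\left(k \right)} = 8 \left(k + \frac{1}{2 k}\right) = \frac{4}{k} + 8 k$)
$l{\left(g,L \right)} = 1 + g$
$- (N + l{\left(-12,d{\left(1 \right)} \right)} t{\left(-1 \right)}) = - (71 + \left(1 - 12\right) \left(\frac{4}{-1} + 8 \left(-1\right)\right)) = - (71 - 11 \left(4 \left(-1\right) - 8\right)) = - (71 - 11 \left(-4 - 8\right)) = - (71 - -132) = - (71 + 132) = \left(-1\right) 203 = -203$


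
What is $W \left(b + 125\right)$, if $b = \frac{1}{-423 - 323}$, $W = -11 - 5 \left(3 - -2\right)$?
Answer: $- \frac{1678482}{373} \approx -4500.0$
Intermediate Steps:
$W = -36$ ($W = -11 - 5 \left(3 + 2\right) = -11 - 25 = -36$)
$b = - \frac{1}{746}$ ($b = \frac{1}{-746} = - \frac{1}{746} \approx -0.0013405$)
$W \left(b + 125\right) = - 36 \left(- \frac{1}{746} + 125\right) = \left(-36\right) \frac{93249}{746} = - \frac{1678482}{373}$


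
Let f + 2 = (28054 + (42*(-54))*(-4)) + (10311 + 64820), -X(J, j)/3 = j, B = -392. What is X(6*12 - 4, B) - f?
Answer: -111079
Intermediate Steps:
X(J, j) = -3*j
f = 112255 (f = -2 + ((28054 + (42*(-54))*(-4)) + (10311 + 64820)) = -2 + ((28054 - 2268*(-4)) + 75131) = -2 + ((28054 + 9072) + 75131) = -2 + (37126 + 75131) = -2 + 112257 = 112255)
X(6*12 - 4, B) - f = -3*(-392) - 1*112255 = 1176 - 112255 = -111079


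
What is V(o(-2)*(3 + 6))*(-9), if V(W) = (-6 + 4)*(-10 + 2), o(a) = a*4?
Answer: -144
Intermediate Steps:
o(a) = 4*a
V(W) = 16 (V(W) = -2*(-8) = 16)
V(o(-2)*(3 + 6))*(-9) = 16*(-9) = -144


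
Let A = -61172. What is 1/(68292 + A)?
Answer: 1/7120 ≈ 0.00014045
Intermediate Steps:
1/(68292 + A) = 1/(68292 - 61172) = 1/7120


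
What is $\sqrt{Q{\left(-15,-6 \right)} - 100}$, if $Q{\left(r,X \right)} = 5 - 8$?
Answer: $i \sqrt{103} \approx 10.149 i$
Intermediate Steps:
$Q{\left(r,X \right)} = -3$
$\sqrt{Q{\left(-15,-6 \right)} - 100} = \sqrt{-3 - 100} = \sqrt{-103} = i \sqrt{103}$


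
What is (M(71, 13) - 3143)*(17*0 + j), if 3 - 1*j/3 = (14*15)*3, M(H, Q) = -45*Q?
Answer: 7012368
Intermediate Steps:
j = -1881 (j = 9 - 3*14*15*3 = 9 - 630*3 = 9 - 3*630 = 9 - 1890 = -1881)
(M(71, 13) - 3143)*(17*0 + j) = (-45*13 - 3143)*(17*0 - 1881) = (-585 - 3143)*(0 - 1881) = -3728*(-1881) = 7012368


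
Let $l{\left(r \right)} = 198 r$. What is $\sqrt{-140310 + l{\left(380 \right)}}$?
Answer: $3 i \sqrt{7230} \approx 255.09 i$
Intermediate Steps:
$\sqrt{-140310 + l{\left(380 \right)}} = \sqrt{-140310 + 198 \cdot 380} = \sqrt{-140310 + 75240} = \sqrt{-65070} = 3 i \sqrt{7230}$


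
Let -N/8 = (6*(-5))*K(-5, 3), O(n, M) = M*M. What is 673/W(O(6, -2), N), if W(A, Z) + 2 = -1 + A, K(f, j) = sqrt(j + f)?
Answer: 673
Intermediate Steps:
O(n, M) = M**2
K(f, j) = sqrt(f + j)
N = 240*I*sqrt(2) (N = -8*6*(-5)*sqrt(-5 + 3) = -(-240)*sqrt(-2) = -(-240)*I*sqrt(2) = 240*I*sqrt(2) ≈ 339.41*I)
W(A, Z) = -3 + A (W(A, Z) = -2 + (-1 + A) = -3 + A)
673/W(O(6, -2), N) = 673/(-3 + (-2)**2) = 673/(-3 + 4) = 673/1 = 673*1 = 673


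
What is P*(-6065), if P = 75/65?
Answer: -90975/13 ≈ -6998.1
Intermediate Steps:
P = 15/13 (P = 75*(1/65) = 15/13 ≈ 1.1538)
P*(-6065) = (15/13)*(-6065) = -90975/13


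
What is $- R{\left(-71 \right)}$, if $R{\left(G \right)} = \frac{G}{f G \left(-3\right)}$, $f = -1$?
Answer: $- \frac{1}{3} \approx -0.33333$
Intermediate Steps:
$R{\left(G \right)} = \frac{1}{3}$ ($R{\left(G \right)} = \frac{G}{- G \left(-3\right)} = \frac{G}{3 G} = G \frac{1}{3 G} = \frac{1}{3}$)
$- R{\left(-71 \right)} = \left(-1\right) \frac{1}{3} = - \frac{1}{3}$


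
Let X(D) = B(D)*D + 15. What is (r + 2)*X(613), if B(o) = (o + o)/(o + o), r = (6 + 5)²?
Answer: 77244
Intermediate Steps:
r = 121 (r = 11² = 121)
B(o) = 1 (B(o) = (2*o)/((2*o)) = (2*o)*(1/(2*o)) = 1)
X(D) = 15 + D (X(D) = 1*D + 15 = D + 15 = 15 + D)
(r + 2)*X(613) = (121 + 2)*(15 + 613) = 123*628 = 77244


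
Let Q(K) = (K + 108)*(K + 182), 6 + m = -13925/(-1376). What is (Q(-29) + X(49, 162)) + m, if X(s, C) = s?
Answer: 16704805/1376 ≈ 12140.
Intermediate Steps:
m = 5669/1376 (m = -6 - 13925/(-1376) = -6 - 13925*(-1/1376) = -6 + 13925/1376 = 5669/1376 ≈ 4.1199)
Q(K) = (108 + K)*(182 + K)
(Q(-29) + X(49, 162)) + m = ((19656 + (-29)² + 290*(-29)) + 49) + 5669/1376 = ((19656 + 841 - 8410) + 49) + 5669/1376 = (12087 + 49) + 5669/1376 = 12136 + 5669/1376 = 16704805/1376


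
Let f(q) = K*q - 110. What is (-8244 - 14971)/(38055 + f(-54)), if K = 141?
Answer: -23215/30331 ≈ -0.76539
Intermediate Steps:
f(q) = -110 + 141*q (f(q) = 141*q - 110 = -110 + 141*q)
(-8244 - 14971)/(38055 + f(-54)) = (-8244 - 14971)/(38055 + (-110 + 141*(-54))) = -23215/(38055 + (-110 - 7614)) = -23215/(38055 - 7724) = -23215/30331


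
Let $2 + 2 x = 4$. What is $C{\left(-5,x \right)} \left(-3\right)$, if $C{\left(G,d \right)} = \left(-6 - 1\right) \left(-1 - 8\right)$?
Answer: $-189$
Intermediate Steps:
$x = 1$ ($x = -1 + \frac{1}{2} \cdot 4 = -1 + 2 = 1$)
$C{\left(G,d \right)} = 63$ ($C{\left(G,d \right)} = \left(-7\right) \left(-9\right) = 63$)
$C{\left(-5,x \right)} \left(-3\right) = 63 \left(-3\right) = -189$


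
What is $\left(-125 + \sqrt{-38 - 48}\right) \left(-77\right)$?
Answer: $9625 - 77 i \sqrt{86} \approx 9625.0 - 714.07 i$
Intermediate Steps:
$\left(-125 + \sqrt{-38 - 48}\right) \left(-77\right) = \left(-125 + \sqrt{-86}\right) \left(-77\right) = \left(-125 + i \sqrt{86}\right) \left(-77\right) = 9625 - 77 i \sqrt{86}$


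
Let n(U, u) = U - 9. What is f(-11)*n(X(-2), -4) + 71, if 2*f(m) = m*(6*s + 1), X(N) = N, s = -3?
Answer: -1915/2 ≈ -957.50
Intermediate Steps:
n(U, u) = -9 + U
f(m) = -17*m/2 (f(m) = (m*(6*(-3) + 1))/2 = (m*(-18 + 1))/2 = (m*(-17))/2 = (-17*m)/2 = -17*m/2)
f(-11)*n(X(-2), -4) + 71 = (-17/2*(-11))*(-9 - 2) + 71 = (187/2)*(-11) + 71 = -2057/2 + 71 = -1915/2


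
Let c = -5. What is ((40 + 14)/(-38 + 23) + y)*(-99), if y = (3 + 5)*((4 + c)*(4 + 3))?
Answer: 29502/5 ≈ 5900.4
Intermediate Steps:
y = -56 (y = (3 + 5)*((4 - 5)*(4 + 3)) = 8*(-1*7) = 8*(-7) = -56)
((40 + 14)/(-38 + 23) + y)*(-99) = ((40 + 14)/(-38 + 23) - 56)*(-99) = (54/(-15) - 56)*(-99) = (54*(-1/15) - 56)*(-99) = (-18/5 - 56)*(-99) = -298/5*(-99) = 29502/5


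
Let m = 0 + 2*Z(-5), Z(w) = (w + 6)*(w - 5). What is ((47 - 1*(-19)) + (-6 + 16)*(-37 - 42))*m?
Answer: 14480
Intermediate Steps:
Z(w) = (-5 + w)*(6 + w) (Z(w) = (6 + w)*(-5 + w) = (-5 + w)*(6 + w))
m = -20 (m = 0 + 2*(-30 - 5 + (-5)²) = 0 + 2*(-30 - 5 + 25) = 0 + 2*(-10) = 0 - 20 = -20)
((47 - 1*(-19)) + (-6 + 16)*(-37 - 42))*m = ((47 - 1*(-19)) + (-6 + 16)*(-37 - 42))*(-20) = ((47 + 19) + 10*(-79))*(-20) = (66 - 790)*(-20) = -724*(-20) = 14480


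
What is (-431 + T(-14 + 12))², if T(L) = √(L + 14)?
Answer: 185773 - 1724*√3 ≈ 1.8279e+5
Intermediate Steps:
T(L) = √(14 + L)
(-431 + T(-14 + 12))² = (-431 + √(14 + (-14 + 12)))² = (-431 + √(14 - 2))² = (-431 + √12)² = (-431 + 2*√3)²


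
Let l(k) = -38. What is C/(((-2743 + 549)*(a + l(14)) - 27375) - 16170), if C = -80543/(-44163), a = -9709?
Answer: 80543/942499055799 ≈ 8.5457e-8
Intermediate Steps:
C = 80543/44163 (C = -80543*(-1/44163) = 80543/44163 ≈ 1.8238)
C/(((-2743 + 549)*(a + l(14)) - 27375) - 16170) = 80543/(44163*(((-2743 + 549)*(-9709 - 38) - 27375) - 16170)) = 80543/(44163*((-2194*(-9747) - 27375) - 16170)) = 80543/(44163*((21384918 - 27375) - 16170)) = 80543/(44163*(21357543 - 16170)) = (80543/44163)/21341373 = (80543/44163)*(1/21341373) = 80543/942499055799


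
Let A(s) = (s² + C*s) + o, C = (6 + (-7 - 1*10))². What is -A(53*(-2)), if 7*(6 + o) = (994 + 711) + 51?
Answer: 9416/7 ≈ 1345.1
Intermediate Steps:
o = 1714/7 (o = -6 + ((994 + 711) + 51)/7 = -6 + (1705 + 51)/7 = -6 + (⅐)*1756 = -6 + 1756/7 = 1714/7 ≈ 244.86)
C = 121 (C = (6 + (-7 - 10))² = (6 - 17)² = (-11)² = 121)
A(s) = 1714/7 + s² + 121*s (A(s) = (s² + 121*s) + 1714/7 = 1714/7 + s² + 121*s)
-A(53*(-2)) = -(1714/7 + (53*(-2))² + 121*(53*(-2))) = -(1714/7 + (-106)² + 121*(-106)) = -(1714/7 + 11236 - 12826) = -1*(-9416/7) = 9416/7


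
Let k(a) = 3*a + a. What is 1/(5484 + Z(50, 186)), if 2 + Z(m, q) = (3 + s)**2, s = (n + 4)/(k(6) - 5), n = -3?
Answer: 361/1982366 ≈ 0.00018211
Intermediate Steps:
k(a) = 4*a
s = 1/19 (s = (-3 + 4)/(4*6 - 5) = 1/(24 - 5) = 1/19 ≈ 0.052632)
Z(m, q) = 2642/361 (Z(m, q) = -2 + (3 + 1/19)**2 = -2 + (58/19)**2 = -2 + 3364/361 = 2642/361)
1/(5484 + Z(50, 186)) = 1/(5484 + 2642/361) = 1/(1982366/361) = 361/1982366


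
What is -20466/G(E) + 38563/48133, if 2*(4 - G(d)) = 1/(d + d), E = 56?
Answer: -220625641187/43079035 ≈ -5121.4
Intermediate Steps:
G(d) = 4 - 1/(4*d) (G(d) = 4 - 1/(2*(d + d)) = 4 - 1/(2*d)/2 = 4 - 1/(4*d))
-20466/G(E) + 38563/48133 = -20466/(4 - ¼/56) + 38563/48133 = -20466/(4 - ¼*1/56) + 38563*(1/48133) = -20466/(4 - 1/224) + 38563/48133 = -20466/895/224 + 38563/48133 = -20466*224/895 + 38563/48133 = -4584384/895 + 38563/48133 = -220625641187/43079035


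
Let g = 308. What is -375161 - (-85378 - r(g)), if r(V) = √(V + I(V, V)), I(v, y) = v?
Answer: -289783 + 2*√154 ≈ -2.8976e+5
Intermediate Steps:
r(V) = √2*√V (r(V) = √(V + V) = √(2*V) = √2*√V)
-375161 - (-85378 - r(g)) = -375161 - (-85378 - √2*√308) = -375161 - (-85378 - √2*2*√77) = -375161 - (-85378 - 2*√154) = -375161 + (85378 + 2*√154) = -289783 + 2*√154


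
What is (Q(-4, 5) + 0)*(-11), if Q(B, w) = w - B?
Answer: -99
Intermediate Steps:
(Q(-4, 5) + 0)*(-11) = ((5 - 1*(-4)) + 0)*(-11) = ((5 + 4) + 0)*(-11) = (9 + 0)*(-11) = 9*(-11) = -99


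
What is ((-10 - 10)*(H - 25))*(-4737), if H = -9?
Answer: -3221160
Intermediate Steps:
((-10 - 10)*(H - 25))*(-4737) = ((-10 - 10)*(-9 - 25))*(-4737) = -20*(-34)*(-4737) = 680*(-4737) = -3221160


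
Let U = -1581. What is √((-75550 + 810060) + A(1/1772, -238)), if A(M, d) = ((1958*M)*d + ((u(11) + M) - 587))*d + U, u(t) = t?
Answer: √732092425234/886 ≈ 965.72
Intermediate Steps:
A(M, d) = -1581 + d*(-576 + M + 1958*M*d) (A(M, d) = ((1958*M)*d + ((11 + M) - 587))*d - 1581 = (1958*M*d + (-576 + M))*d - 1581 = (-576 + M + 1958*M*d)*d - 1581 = d*(-576 + M + 1958*M*d) - 1581 = -1581 + d*(-576 + M + 1958*M*d))
√((-75550 + 810060) + A(1/1772, -238)) = √((-75550 + 810060) + (-1581 - 576*(-238) - 238/1772 + 1958*(-238)²/1772)) = √(734510 + (-1581 + 137088 + (1/1772)*(-238) + 1958*(1/1772)*56644)) = √(734510 + (-1581 + 137088 - 119/886 + 27727238/443)) = √(734510 + 175513559/886) = √(826289419/886) = √732092425234/886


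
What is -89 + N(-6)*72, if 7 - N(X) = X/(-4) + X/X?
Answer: 235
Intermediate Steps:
N(X) = 6 + X/4 (N(X) = 7 - (X/(-4) + X/X) = 7 - (X*(-¼) + 1) = 7 - (-X/4 + 1) = 7 - (1 - X/4) = 7 + (-1 + X/4) = 6 + X/4)
-89 + N(-6)*72 = -89 + (6 + (¼)*(-6))*72 = -89 + (6 - 3/2)*72 = -89 + (9/2)*72 = -89 + 324 = 235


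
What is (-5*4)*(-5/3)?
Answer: 100/3 ≈ 33.333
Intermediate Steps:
(-5*4)*(-5/3) = -(-100)/3 = -20*(-5/3) = 100/3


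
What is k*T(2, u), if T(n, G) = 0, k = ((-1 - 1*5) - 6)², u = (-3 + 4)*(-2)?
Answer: 0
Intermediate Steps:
u = -2 (u = 1*(-2) = -2)
k = 144 (k = ((-1 - 5) - 6)² = (-6 - 6)² = (-12)² = 144)
k*T(2, u) = 144*0 = 0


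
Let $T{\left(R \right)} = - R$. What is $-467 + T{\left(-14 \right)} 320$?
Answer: $4013$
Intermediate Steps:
$-467 + T{\left(-14 \right)} 320 = -467 + \left(-1\right) \left(-14\right) 320 = -467 + 14 \cdot 320 = -467 + 4480 = 4013$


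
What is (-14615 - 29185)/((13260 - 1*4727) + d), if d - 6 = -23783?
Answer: 10950/3811 ≈ 2.8733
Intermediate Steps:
d = -23777 (d = 6 - 23783 = -23777)
(-14615 - 29185)/((13260 - 1*4727) + d) = (-14615 - 29185)/((13260 - 1*4727) - 23777) = -43800/((13260 - 4727) - 23777) = -43800/(8533 - 23777) = -43800/(-15244) = -43800*(-1/15244) = 10950/3811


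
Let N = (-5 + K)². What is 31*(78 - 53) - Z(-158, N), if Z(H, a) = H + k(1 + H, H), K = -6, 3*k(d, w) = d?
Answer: 2956/3 ≈ 985.33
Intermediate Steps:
k(d, w) = d/3
N = 121 (N = (-5 - 6)² = (-11)² = 121)
Z(H, a) = ⅓ + 4*H/3 (Z(H, a) = H + (1 + H)/3 = H + (⅓ + H/3) = ⅓ + 4*H/3)
31*(78 - 53) - Z(-158, N) = 31*(78 - 53) - (⅓ + (4/3)*(-158)) = 31*25 - (⅓ - 632/3) = 775 - 1*(-631/3) = 775 + 631/3 = 2956/3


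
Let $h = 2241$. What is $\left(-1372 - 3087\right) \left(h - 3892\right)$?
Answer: $7361809$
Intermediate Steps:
$\left(-1372 - 3087\right) \left(h - 3892\right) = \left(-1372 - 3087\right) \left(2241 - 3892\right) = \left(-4459\right) \left(-1651\right) = 7361809$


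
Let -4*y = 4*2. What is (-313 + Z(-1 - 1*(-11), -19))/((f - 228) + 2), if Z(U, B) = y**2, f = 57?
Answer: 309/169 ≈ 1.8284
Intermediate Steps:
y = -2 ≈ -2.0000
Z(U, B) = 4 (Z(U, B) = (-2)**2 = 4)
(-313 + Z(-1 - 1*(-11), -19))/((f - 228) + 2) = (-313 + 4)/((57 - 228) + 2) = -309/(-171 + 2) = -309/(-169) = -1/169*(-309) = 309/169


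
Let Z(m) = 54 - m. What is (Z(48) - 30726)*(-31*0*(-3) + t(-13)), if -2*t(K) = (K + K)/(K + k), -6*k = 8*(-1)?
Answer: 239616/7 ≈ 34231.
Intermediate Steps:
k = 4/3 (k = -4*(-1)/3 = -⅙*(-8) = 4/3 ≈ 1.3333)
t(K) = -K/(4/3 + K) (t(K) = -(K + K)/(2*(K + 4/3)) = -2*K/(2*(4/3 + K)) = -K/(4/3 + K))
(Z(48) - 30726)*(-31*0*(-3) + t(-13)) = ((54 - 1*48) - 30726)*(-31*0*(-3) - 3*(-13)/(4 + 3*(-13))) = ((54 - 48) - 30726)*(0*(-3) - 3*(-13)/(4 - 39)) = (6 - 30726)*(0 - 3*(-13)/(-35)) = -30720*(0 - 3*(-13)*(-1/35)) = -30720*(0 - 39/35) = -30720*(-39/35) = 239616/7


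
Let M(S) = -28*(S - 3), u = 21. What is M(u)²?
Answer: 254016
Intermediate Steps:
M(S) = 84 - 28*S (M(S) = -28*(-3 + S) = 84 - 28*S)
M(u)² = (84 - 28*21)² = (84 - 588)² = (-504)² = 254016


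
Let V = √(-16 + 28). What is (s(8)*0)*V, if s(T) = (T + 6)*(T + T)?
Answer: 0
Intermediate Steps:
s(T) = 2*T*(6 + T) (s(T) = (6 + T)*(2*T) = 2*T*(6 + T))
V = 2*√3 (V = √12 = 2*√3 ≈ 3.4641)
(s(8)*0)*V = ((2*8*(6 + 8))*0)*(2*√3) = ((2*8*14)*0)*(2*√3) = (224*0)*(2*√3) = 0*(2*√3) = 0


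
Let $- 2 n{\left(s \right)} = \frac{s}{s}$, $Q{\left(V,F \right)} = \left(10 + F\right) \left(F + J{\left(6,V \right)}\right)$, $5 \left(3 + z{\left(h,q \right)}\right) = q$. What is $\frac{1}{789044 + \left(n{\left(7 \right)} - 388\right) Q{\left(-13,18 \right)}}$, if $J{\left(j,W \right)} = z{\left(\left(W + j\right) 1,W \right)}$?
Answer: $\frac{5}{3270784} \approx 1.5287 \cdot 10^{-6}$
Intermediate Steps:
$z{\left(h,q \right)} = -3 + \frac{q}{5}$
$J{\left(j,W \right)} = -3 + \frac{W}{5}$
$Q{\left(V,F \right)} = \left(10 + F\right) \left(-3 + F + \frac{V}{5}\right)$ ($Q{\left(V,F \right)} = \left(10 + F\right) \left(F + \left(-3 + \frac{V}{5}\right)\right) = \left(10 + F\right) \left(-3 + F + \frac{V}{5}\right)$)
$n{\left(s \right)} = - \frac{1}{2}$ ($n{\left(s \right)} = - \frac{s \frac{1}{s}}{2} = \left(- \frac{1}{2}\right) 1 = - \frac{1}{2}$)
$\frac{1}{789044 + \left(n{\left(7 \right)} - 388\right) Q{\left(-13,18 \right)}} = \frac{1}{789044 + \left(- \frac{1}{2} - 388\right) \left(-30 + 18^{2} + 2 \left(-13\right) + 7 \cdot 18 + \frac{1}{5} \cdot 18 \left(-13\right)\right)} = \frac{1}{789044 - \frac{777 \left(-30 + 324 - 26 + 126 - \frac{234}{5}\right)}{2}} = \frac{1}{789044 - \frac{674436}{5}} = \frac{1}{\frac{3270784}{5}} = \frac{5}{3270784}$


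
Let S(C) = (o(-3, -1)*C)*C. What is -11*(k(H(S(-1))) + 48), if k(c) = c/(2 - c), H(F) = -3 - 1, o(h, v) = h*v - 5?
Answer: -1562/3 ≈ -520.67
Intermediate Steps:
o(h, v) = -5 + h*v
S(C) = -2*C² (S(C) = ((-5 - 3*(-1))*C)*C = ((-5 + 3)*C)*C = (-2*C)*C = -2*C²)
H(F) = -4
-11*(k(H(S(-1))) + 48) = -11*(-1*(-4)/(-2 - 4) + 48) = -11*(-1*(-4)/(-6) + 48) = -11*(-1*(-4)*(-⅙) + 48) = -11*(-⅔ + 48) = -11*142/3 = -1562/3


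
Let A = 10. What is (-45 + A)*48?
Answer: -1680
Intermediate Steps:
(-45 + A)*48 = (-45 + 10)*48 = -35*48 = -1680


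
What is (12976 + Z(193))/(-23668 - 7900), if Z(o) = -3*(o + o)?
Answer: -5909/15784 ≈ -0.37437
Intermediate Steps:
Z(o) = -6*o
(12976 + Z(193))/(-23668 - 7900) = (12976 - 6*193)/(-23668 - 7900) = (12976 - 1158)/(-31568) = 11818*(-1/31568) = -5909/15784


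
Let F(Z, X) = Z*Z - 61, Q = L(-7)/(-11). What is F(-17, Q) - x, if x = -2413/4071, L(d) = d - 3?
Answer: 930601/4071 ≈ 228.59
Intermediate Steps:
L(d) = -3 + d
Q = 10/11 (Q = (-3 - 7)/(-11) = -10*(-1/11) = 10/11 ≈ 0.90909)
x = -2413/4071 (x = -2413*1/4071 = -2413/4071 ≈ -0.59273)
F(Z, X) = -61 + Z**2 (F(Z, X) = Z**2 - 61 = -61 + Z**2)
F(-17, Q) - x = (-61 + (-17)**2) - 1*(-2413/4071) = (-61 + 289) + 2413/4071 = 228 + 2413/4071 = 930601/4071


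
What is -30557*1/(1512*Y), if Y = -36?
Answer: 30557/54432 ≈ 0.56138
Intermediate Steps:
-30557*1/(1512*Y) = -30557/(-36*36*42) = -30557/((-1296*42)) = -30557/(-54432) = -30557*(-1/54432) = 30557/54432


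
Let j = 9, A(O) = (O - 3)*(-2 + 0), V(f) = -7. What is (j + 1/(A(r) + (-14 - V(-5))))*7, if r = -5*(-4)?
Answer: 2576/41 ≈ 62.829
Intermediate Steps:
r = 20
A(O) = 6 - 2*O (A(O) = (-3 + O)*(-2) = 6 - 2*O)
(j + 1/(A(r) + (-14 - V(-5))))*7 = (9 + 1/((6 - 2*20) + (-14 - 1*(-7))))*7 = (9 + 1/((6 - 40) + (-14 + 7)))*7 = (9 + 1/(-34 - 7))*7 = (9 + 1/(-41))*7 = (9 - 1/41)*7 = (368/41)*7 = 2576/41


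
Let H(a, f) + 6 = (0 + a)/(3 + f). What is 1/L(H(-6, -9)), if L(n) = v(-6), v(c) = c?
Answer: -1/6 ≈ -0.16667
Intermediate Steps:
H(a, f) = -6 + a/(3 + f) (H(a, f) = -6 + (0 + a)/(3 + f) = -6 + a/(3 + f))
L(n) = -6
1/L(H(-6, -9)) = 1/(-6) = -1/6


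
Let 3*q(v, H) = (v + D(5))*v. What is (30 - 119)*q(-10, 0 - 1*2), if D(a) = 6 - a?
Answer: -2670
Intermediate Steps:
q(v, H) = v*(1 + v)/3 (q(v, H) = ((v + (6 - 1*5))*v)/3 = ((v + (6 - 5))*v)/3 = ((v + 1)*v)/3 = ((1 + v)*v)/3 = (v*(1 + v))/3 = v*(1 + v)/3)
(30 - 119)*q(-10, 0 - 1*2) = (30 - 119)*((⅓)*(-10)*(1 - 10)) = -89*(-10)*(-9)/3 = -89*30 = -2670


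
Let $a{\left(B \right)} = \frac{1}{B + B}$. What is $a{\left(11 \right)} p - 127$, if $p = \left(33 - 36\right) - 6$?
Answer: $- \frac{2803}{22} \approx -127.41$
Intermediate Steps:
$a{\left(B \right)} = \frac{1}{2 B}$
$p = -9$ ($p = -3 - 6 = -9$)
$a{\left(11 \right)} p - 127 = \frac{1}{2 \cdot 11} \left(-9\right) - 127 = \frac{1}{2} \cdot \frac{1}{11} \left(-9\right) - 127 = \frac{1}{22} \left(-9\right) - 127 = - \frac{9}{22} - 127 = - \frac{2803}{22}$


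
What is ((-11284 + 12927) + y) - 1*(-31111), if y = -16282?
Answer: 16472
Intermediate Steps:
((-11284 + 12927) + y) - 1*(-31111) = ((-11284 + 12927) - 16282) - 1*(-31111) = (1643 - 16282) + 31111 = -14639 + 31111 = 16472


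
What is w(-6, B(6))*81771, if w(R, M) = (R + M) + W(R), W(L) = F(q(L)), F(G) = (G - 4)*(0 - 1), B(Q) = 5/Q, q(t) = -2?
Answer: 136285/2 ≈ 68143.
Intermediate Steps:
F(G) = 4 - G (F(G) = (-4 + G)*(-1) = 4 - G)
W(L) = 6 (W(L) = 4 - 1*(-2) = 4 + 2 = 6)
w(R, M) = 6 + M + R (w(R, M) = (R + M) + 6 = (M + R) + 6 = 6 + M + R)
w(-6, B(6))*81771 = (6 + 5/6 - 6)*81771 = (6 + 5*(⅙) - 6)*81771 = (6 + ⅚ - 6)*81771 = (⅚)*81771 = 136285/2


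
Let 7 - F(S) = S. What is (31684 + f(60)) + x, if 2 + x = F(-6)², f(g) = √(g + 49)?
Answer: 31851 + √109 ≈ 31861.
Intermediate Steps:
f(g) = √(49 + g)
F(S) = 7 - S
x = 167 (x = -2 + (7 - 1*(-6))² = -2 + (7 + 6)² = -2 + 13² = -2 + 169 = 167)
(31684 + f(60)) + x = (31684 + √(49 + 60)) + 167 = (31684 + √109) + 167 = 31851 + √109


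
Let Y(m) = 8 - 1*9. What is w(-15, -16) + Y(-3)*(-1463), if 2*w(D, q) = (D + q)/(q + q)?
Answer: 93663/64 ≈ 1463.5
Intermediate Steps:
Y(m) = -1 (Y(m) = 8 - 9 = -1)
w(D, q) = (D + q)/(4*q) (w(D, q) = ((D + q)/(q + q))/2 = ((D + q)/((2*q)))/2 = ((D + q)*(1/(2*q)))/2 = ((D + q)/(2*q))/2 = (D + q)/(4*q))
w(-15, -16) + Y(-3)*(-1463) = (¼)*(-15 - 16)/(-16) - 1*(-1463) = (¼)*(-1/16)*(-31) + 1463 = 31/64 + 1463 = 93663/64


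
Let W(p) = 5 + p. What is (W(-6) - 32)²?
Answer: 1089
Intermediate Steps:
(W(-6) - 32)² = ((5 - 6) - 32)² = (-1 - 32)² = (-33)² = 1089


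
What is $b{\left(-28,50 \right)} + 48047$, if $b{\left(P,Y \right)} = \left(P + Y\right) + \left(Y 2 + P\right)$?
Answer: $48141$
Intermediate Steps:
$b{\left(P,Y \right)} = 2 P + 3 Y$ ($b{\left(P,Y \right)} = \left(P + Y\right) + \left(2 Y + P\right) = \left(P + Y\right) + \left(P + 2 Y\right) = 2 P + 3 Y$)
$b{\left(-28,50 \right)} + 48047 = \left(2 \left(-28\right) + 3 \cdot 50\right) + 48047 = \left(-56 + 150\right) + 48047 = 94 + 48047 = 48141$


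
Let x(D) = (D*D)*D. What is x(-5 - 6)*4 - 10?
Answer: -5334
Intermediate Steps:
x(D) = D**3 (x(D) = D**2*D = D**3)
x(-5 - 6)*4 - 10 = (-5 - 6)**3*4 - 10 = (-11)**3*4 - 10 = -1331*4 - 10 = -5324 - 10 = -5334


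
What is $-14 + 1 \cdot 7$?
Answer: $-7$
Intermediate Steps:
$-14 + 1 \cdot 7 = -14 + 7 = -7$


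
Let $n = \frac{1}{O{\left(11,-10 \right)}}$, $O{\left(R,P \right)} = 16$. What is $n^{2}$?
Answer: $\frac{1}{256} \approx 0.0039063$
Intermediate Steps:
$n = \frac{1}{16} \approx 0.0625$
$n^{2} = \left(\frac{1}{16}\right)^{2} = \frac{1}{256}$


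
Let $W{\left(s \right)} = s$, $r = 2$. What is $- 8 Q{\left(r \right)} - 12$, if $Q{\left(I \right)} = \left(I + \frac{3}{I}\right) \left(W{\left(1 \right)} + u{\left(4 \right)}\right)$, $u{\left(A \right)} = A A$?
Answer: $-488$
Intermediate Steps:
$u{\left(A \right)} = A^{2}$
$Q{\left(I \right)} = 17 I + \frac{51}{I}$ ($Q{\left(I \right)} = \left(I + \frac{3}{I}\right) \left(1 + 4^{2}\right) = \left(I + \frac{3}{I}\right) \left(1 + 16\right) = \left(I + \frac{3}{I}\right) 17 = 17 I + \frac{51}{I}$)
$- 8 Q{\left(r \right)} - 12 = - 8 \left(17 \cdot 2 + \frac{51}{2}\right) - 12 = - 8 \left(34 + 51 \cdot \frac{1}{2}\right) - 12 = - 8 \left(34 + \frac{51}{2}\right) - 12 = \left(-8\right) \frac{119}{2} - 12 = -476 - 12 = -488$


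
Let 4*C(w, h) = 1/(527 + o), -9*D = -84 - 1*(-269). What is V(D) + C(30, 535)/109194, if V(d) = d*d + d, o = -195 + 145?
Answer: 251245202563/625026456 ≈ 401.98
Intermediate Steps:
o = -50
D = -185/9 (D = -(-84 - 1*(-269))/9 = -(-84 + 269)/9 = -⅑*185 = -185/9 ≈ -20.556)
V(d) = d + d² (V(d) = d² + d = d + d²)
C(w, h) = 1/1908 (C(w, h) = 1/(4*(527 - 50)) = (¼)/477 = (¼)*(1/477) = 1/1908)
V(D) + C(30, 535)/109194 = -185*(1 - 185/9)/9 + (1/1908)/109194 = -185/9*(-176/9) + (1/1908)*(1/109194) = 32560/81 + 1/208342152 = 251245202563/625026456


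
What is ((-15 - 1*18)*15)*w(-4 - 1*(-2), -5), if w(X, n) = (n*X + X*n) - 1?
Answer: -9405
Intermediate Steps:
w(X, n) = -1 + 2*X*n (w(X, n) = (X*n + X*n) - 1 = 2*X*n - 1 = -1 + 2*X*n)
((-15 - 1*18)*15)*w(-4 - 1*(-2), -5) = ((-15 - 1*18)*15)*(-1 + 2*(-4 - 1*(-2))*(-5)) = ((-15 - 18)*15)*(-1 + 2*(-4 + 2)*(-5)) = (-33*15)*(-1 + 2*(-2)*(-5)) = -495*(-1 + 20) = -495*19 = -9405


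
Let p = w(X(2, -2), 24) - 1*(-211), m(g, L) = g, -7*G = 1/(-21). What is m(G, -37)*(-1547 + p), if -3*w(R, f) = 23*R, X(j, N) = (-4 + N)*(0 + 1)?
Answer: -430/49 ≈ -8.7755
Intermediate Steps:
G = 1/147 (G = -⅐/(-21) = -⅐*(-1/21) = 1/147 ≈ 0.0068027)
X(j, N) = -4 + N (X(j, N) = (-4 + N)*1 = -4 + N)
w(R, f) = -23*R/3
p = 257 (p = -23*(-4 - 2)/3 - 1*(-211) = -23/3*(-6) + 211 = 46 + 211 = 257)
m(G, -37)*(-1547 + p) = (-1547 + 257)/147 = (1/147)*(-1290) = -430/49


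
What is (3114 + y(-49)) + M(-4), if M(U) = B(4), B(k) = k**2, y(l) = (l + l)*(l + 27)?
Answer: 5286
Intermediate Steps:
y(l) = 2*l*(27 + l) (y(l) = (2*l)*(27 + l) = 2*l*(27 + l))
M(U) = 16 (M(U) = 4**2 = 16)
(3114 + y(-49)) + M(-4) = (3114 + 2*(-49)*(27 - 49)) + 16 = (3114 + 2*(-49)*(-22)) + 16 = (3114 + 2156) + 16 = 5270 + 16 = 5286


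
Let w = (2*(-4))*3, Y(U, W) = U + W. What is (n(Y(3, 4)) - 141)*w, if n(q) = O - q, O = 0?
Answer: 3552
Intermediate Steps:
n(q) = -q (n(q) = 0 - q = -q)
w = -24 (w = -8*3 = -24)
(n(Y(3, 4)) - 141)*w = (-(3 + 4) - 141)*(-24) = (-1*7 - 141)*(-24) = (-7 - 141)*(-24) = -148*(-24) = 3552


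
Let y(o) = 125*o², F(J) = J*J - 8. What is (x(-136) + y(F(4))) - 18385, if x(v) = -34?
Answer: -10419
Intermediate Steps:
F(J) = -8 + J² (F(J) = J² - 8 = -8 + J²)
(x(-136) + y(F(4))) - 18385 = (-34 + 125*(-8 + 4²)²) - 18385 = (-34 + 125*(-8 + 16)²) - 18385 = (-34 + 125*8²) - 18385 = (-34 + 125*64) - 18385 = (-34 + 8000) - 18385 = 7966 - 18385 = -10419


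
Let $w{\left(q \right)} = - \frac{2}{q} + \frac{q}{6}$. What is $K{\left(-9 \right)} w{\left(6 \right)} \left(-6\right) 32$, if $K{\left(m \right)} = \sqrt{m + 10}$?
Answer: $-128$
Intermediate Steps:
$K{\left(m \right)} = \sqrt{10 + m}$
$w{\left(q \right)} = - \frac{2}{q} + \frac{q}{6}$ ($w{\left(q \right)} = - \frac{2}{q} + q \frac{1}{6} = - \frac{2}{q} + \frac{q}{6}$)
$K{\left(-9 \right)} w{\left(6 \right)} \left(-6\right) 32 = \sqrt{10 - 9} \left(- \frac{2}{6} + \frac{1}{6} \cdot 6\right) \left(-6\right) 32 = \sqrt{1} \left(\left(-2\right) \frac{1}{6} + 1\right) \left(-6\right) 32 = 1 \left(- \frac{1}{3} + 1\right) \left(-6\right) 32 = 1 \cdot \frac{2}{3} \left(-6\right) 32 = 1 \left(-4\right) 32 = \left(-4\right) 32 = -128$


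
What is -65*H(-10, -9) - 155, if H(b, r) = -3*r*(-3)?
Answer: 5110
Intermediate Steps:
H(b, r) = 9*r
-65*H(-10, -9) - 155 = -585*(-9) - 155 = -65*(-81) - 155 = 5265 - 155 = 5110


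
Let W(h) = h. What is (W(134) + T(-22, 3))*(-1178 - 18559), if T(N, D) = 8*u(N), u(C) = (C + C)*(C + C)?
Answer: -308331414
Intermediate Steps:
u(C) = 4*C² (u(C) = (2*C)*(2*C) = 4*C²)
T(N, D) = 32*N² (T(N, D) = 8*(4*N²) = 32*N²)
(W(134) + T(-22, 3))*(-1178 - 18559) = (134 + 32*(-22)²)*(-1178 - 18559) = (134 + 32*484)*(-19737) = (134 + 15488)*(-19737) = 15622*(-19737) = -308331414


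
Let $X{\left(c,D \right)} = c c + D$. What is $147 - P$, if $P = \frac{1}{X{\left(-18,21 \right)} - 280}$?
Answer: $\frac{9554}{65} \approx 146.98$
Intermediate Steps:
$X{\left(c,D \right)} = D + c^{2}$ ($X{\left(c,D \right)} = c^{2} + D = D + c^{2}$)
$P = \frac{1}{65}$ ($P = \frac{1}{\left(21 + \left(-18\right)^{2}\right) - 280} = \frac{1}{\left(21 + 324\right) - 280} = \frac{1}{345 - 280} = \frac{1}{65} \approx 0.015385$)
$147 - P = 147 - \frac{1}{65} = \frac{9554}{65}$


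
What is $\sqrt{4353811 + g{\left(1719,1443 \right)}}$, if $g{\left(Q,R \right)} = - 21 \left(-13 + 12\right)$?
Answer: $2 \sqrt{1088458} \approx 2086.6$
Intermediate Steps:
$g{\left(Q,R \right)} = 21$ ($g{\left(Q,R \right)} = \left(-21\right) \left(-1\right) = 21$)
$\sqrt{4353811 + g{\left(1719,1443 \right)}} = \sqrt{4353811 + 21} = \sqrt{4353832} = 2 \sqrt{1088458}$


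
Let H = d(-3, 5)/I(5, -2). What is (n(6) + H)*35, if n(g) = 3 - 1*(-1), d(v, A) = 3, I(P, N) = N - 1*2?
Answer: 455/4 ≈ 113.75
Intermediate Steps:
I(P, N) = -2 + N (I(P, N) = N - 2 = -2 + N)
H = -3/4 (H = 3/(-2 - 2) = 3/(-4) = 3*(-1/4) = -3/4 ≈ -0.75000)
n(g) = 4 (n(g) = 3 + 1 = 4)
(n(6) + H)*35 = (4 - 3/4)*35 = (13/4)*35 = 455/4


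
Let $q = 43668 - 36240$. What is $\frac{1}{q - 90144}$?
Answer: $- \frac{1}{82716} \approx -1.209 \cdot 10^{-5}$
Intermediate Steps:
$q = 7428$ ($q = 43668 - 36240 = 7428$)
$\frac{1}{q - 90144} = \frac{1}{7428 - 90144} = \frac{1}{-82716} = - \frac{1}{82716}$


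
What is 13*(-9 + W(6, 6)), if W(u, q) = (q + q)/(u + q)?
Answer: -104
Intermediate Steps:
W(u, q) = 2*q/(q + u) (W(u, q) = (2*q)/(q + u) = 2*q/(q + u))
13*(-9 + W(6, 6)) = 13*(-9 + 2*6/(6 + 6)) = 13*(-9 + 2*6/12) = 13*(-9 + 2*6*(1/12)) = 13*(-9 + 1) = 13*(-8) = -104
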